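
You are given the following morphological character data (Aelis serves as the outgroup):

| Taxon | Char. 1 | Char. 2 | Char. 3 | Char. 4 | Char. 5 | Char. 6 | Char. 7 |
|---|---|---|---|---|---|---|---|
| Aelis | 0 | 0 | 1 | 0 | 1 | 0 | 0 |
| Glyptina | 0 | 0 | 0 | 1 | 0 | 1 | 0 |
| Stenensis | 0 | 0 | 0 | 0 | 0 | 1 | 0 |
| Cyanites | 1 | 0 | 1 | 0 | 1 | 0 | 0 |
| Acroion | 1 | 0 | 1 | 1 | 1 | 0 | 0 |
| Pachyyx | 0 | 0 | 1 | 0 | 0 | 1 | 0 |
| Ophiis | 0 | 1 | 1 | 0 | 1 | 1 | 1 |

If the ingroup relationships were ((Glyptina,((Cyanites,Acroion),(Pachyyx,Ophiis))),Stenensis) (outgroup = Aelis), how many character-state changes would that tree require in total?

Map each character onto ((Glyptina,((Cyanites,Acroion),(Pachyyx,Ophiis))),Stenensis) (rooted by Aelis) and count the minimum state changes it requires (Fitch parsimony):
Char. 1: 1; Char. 2: 1; Char. 3: 2; Char. 4: 2; Char. 5: 3; Char. 6: 2; Char. 7: 1.
Total tree length = 12.

12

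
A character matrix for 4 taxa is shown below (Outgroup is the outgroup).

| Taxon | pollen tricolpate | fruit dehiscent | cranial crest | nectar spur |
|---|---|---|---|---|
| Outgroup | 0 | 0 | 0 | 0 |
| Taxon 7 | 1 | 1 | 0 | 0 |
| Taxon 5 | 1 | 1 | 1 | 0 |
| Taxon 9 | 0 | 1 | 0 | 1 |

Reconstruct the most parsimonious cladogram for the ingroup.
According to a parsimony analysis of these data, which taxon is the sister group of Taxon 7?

Taxon 5

The outgroup has state '0' for every character, so '1' is the derived state throughout.
pollen tricolpate (derived state '1') is shared by Taxon 5 and Taxon 7 — a synapomorphy uniting that clade.
fruit dehiscent (derived state '1') is shared by all ingroup taxa — unites the whole ingroup.
cranial crest: derived state '1' in Taxon 5 only — an autapomorphy, so it tells us nothing about relationships among taxa.
nectar spur (derived state '1') is unique to Taxon 9 (autapomorphy; uninformative for grouping).
Most parsimonious ingroup topology: ((Taxon 7,Taxon 5),Taxon 9).
Taxon 7 and Taxon 5 form a cherry on this tree, so they are sister taxa.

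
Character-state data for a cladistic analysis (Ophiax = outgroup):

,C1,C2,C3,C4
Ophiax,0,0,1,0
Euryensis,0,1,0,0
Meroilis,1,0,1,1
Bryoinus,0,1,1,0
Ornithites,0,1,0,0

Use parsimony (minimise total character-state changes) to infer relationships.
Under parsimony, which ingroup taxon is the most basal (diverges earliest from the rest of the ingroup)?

Meroilis

Character polarity is set by the outgroup: the derived state is whichever differs from the outgroup's state, so for C3 the derived state is '0', and for the remaining characters it is '1'.
C1: derived state '1' in Meroilis only — an autapomorphy, so it tells us nothing about relationships among taxa.
C2 (derived state '1') is shared by Bryoinus, Euryensis, and Ornithites — a synapomorphy uniting that clade.
Only Euryensis and Ornithites show the derived state '0' for C3, supporting them as a clade.
C4: derived state '1' in Meroilis only — an autapomorphy, so it tells us nothing about relationships among taxa.
Most parsimonious ingroup topology: (((Euryensis,Ornithites),Bryoinus),Meroilis).
Meroilis is sister to the clade containing all other ingroup taxa, so it is the earliest-diverging (most basal) ingroup lineage.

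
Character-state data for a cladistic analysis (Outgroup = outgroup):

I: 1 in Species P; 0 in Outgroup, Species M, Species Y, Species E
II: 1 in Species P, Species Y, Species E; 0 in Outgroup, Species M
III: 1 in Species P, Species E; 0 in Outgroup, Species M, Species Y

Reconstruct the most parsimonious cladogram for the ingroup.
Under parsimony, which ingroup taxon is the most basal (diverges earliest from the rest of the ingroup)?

Species M

The outgroup has state '0' for every character, so '1' is the derived state throughout.
I: derived state '1' in Species P only — an autapomorphy, so it tells us nothing about relationships among taxa.
II (derived state '1') is shared by Species E, Species P, and Species Y — a synapomorphy uniting that clade.
Only Species E and Species P show the derived state '1' for III, supporting them as a clade.
Most parsimonious ingroup topology: (((Species P,Species E),Species Y),Species M).
Species M is sister to the clade containing all other ingroup taxa, so it is the earliest-diverging (most basal) ingroup lineage.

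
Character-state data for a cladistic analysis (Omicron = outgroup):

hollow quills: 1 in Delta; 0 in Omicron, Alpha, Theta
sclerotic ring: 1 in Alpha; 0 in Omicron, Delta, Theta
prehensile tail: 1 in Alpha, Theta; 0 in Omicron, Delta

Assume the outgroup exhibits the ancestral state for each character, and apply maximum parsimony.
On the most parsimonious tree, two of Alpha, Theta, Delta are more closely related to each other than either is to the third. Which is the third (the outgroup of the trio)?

The outgroup has state '0' for every character, so '1' is the derived state throughout.
hollow quills: derived state '1' in Delta only — an autapomorphy, so it tells us nothing about relationships among taxa.
sclerotic ring (derived state '1') is unique to Alpha (autapomorphy; uninformative for grouping).
prehensile tail (derived state '1') is shared by Alpha and Theta — a synapomorphy uniting that clade.
Most parsimonious ingroup topology: (Delta,(Alpha,Theta)).
Alpha and Theta share a more recent common ancestor with each other than either does with Delta, so Delta is the least closely related of the three.

Delta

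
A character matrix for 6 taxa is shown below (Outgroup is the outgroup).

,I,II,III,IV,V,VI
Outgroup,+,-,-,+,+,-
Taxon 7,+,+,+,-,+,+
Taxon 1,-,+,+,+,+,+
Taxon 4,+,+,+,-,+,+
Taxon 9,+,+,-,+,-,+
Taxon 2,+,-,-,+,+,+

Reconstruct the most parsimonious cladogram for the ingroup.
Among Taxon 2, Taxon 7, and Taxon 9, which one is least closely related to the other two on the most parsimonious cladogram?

Taxon 2

Character polarity is set by the outgroup: the derived state is whichever differs from the outgroup's state, so for I, IV, V the derived state is '-', and for the remaining characters it is '+'.
I (derived state '-') is unique to Taxon 1 (autapomorphy; uninformative for grouping).
II: derived state '+' in Taxon 1, Taxon 4, Taxon 7, and Taxon 9 only — synapomorphy for {Taxon 1, Taxon 4, Taxon 7, Taxon 9}.
Only Taxon 1, Taxon 4, and Taxon 7 show the derived state '+' for III, supporting them as a clade.
IV (derived state '-') is shared by Taxon 4 and Taxon 7 — a synapomorphy uniting that clade.
V (derived state '-') is unique to Taxon 9 (autapomorphy; uninformative for grouping).
All ingroup taxa share the derived state '+' for VI; it defines the ingroup but does not resolve relationships within it.
Most parsimonious ingroup topology: ((((Taxon 7,Taxon 4),Taxon 1),Taxon 9),Taxon 2).
Taxon 9 and Taxon 7 share a more recent common ancestor with each other than either does with Taxon 2, so Taxon 2 is the least closely related of the three.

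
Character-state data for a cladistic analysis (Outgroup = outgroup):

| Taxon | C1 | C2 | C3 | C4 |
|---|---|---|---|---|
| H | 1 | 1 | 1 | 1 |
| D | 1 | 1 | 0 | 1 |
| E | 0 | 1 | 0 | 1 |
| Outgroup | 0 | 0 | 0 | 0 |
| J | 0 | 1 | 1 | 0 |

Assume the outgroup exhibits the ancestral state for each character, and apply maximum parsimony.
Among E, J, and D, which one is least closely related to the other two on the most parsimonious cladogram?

The outgroup has state '0' for every character, so '1' is the derived state throughout.
C1 (derived state '1') is shared by D and H — a synapomorphy uniting that clade.
C2 (derived state '1') is shared by all ingroup taxa — unites the whole ingroup.
C3 groups H and J, which is incompatible with the clades supported by the remaining characters; treating it as convergent (homoplasy) costs fewer steps than any alternative tree.
C4 (derived state '1') is shared by D, E, and H — a synapomorphy uniting that clade.
Most parsimonious ingroup topology: (((D,H),E),J).
D and E share a more recent common ancestor with each other than either does with J, so J is the least closely related of the three.

J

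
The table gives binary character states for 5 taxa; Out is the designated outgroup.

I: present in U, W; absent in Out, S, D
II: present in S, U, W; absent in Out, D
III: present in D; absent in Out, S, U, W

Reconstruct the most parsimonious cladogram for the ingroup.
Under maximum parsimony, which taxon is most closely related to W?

The outgroup has state 'absent' for every character, so 'present' is the derived state throughout.
Only U and W show the derived state 'present' for I, supporting them as a clade.
II (derived state 'present') is shared by S, U, and W — a synapomorphy uniting that clade.
III: derived state 'present' in D only — an autapomorphy, so it tells us nothing about relationships among taxa.
Most parsimonious ingroup topology: ((S,(U,W)),D).
W and U form a cherry on this tree, so they are sister taxa.

U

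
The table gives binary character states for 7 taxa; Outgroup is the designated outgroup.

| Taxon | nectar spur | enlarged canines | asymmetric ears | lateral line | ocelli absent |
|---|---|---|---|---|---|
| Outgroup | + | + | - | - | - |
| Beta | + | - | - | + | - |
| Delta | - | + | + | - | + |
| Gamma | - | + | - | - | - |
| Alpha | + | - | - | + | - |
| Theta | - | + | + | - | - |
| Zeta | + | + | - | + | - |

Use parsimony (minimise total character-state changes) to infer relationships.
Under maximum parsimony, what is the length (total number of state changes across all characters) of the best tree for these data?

Character polarity is set by the outgroup: the derived state is whichever differs from the outgroup's state, so for nectar spur, enlarged canines the derived state is '-', and for the remaining characters it is '+'.
Only Delta, Gamma, and Theta show the derived state '-' for nectar spur, supporting them as a clade.
enlarged canines (derived state '-') is shared by Alpha and Beta — a synapomorphy uniting that clade.
asymmetric ears (derived state '+') is shared by Delta and Theta — a synapomorphy uniting that clade.
lateral line: derived state '+' in Alpha, Beta, and Zeta only — synapomorphy for {Alpha, Beta, Zeta}.
ocelli absent: derived state '+' in Delta only — an autapomorphy, so it tells us nothing about relationships among taxa.
Most parsimonious ingroup topology: (((Beta,Alpha),Zeta),((Delta,Theta),Gamma)).
Changes per character on this tree: nectar spur: 1; enlarged canines: 1; asymmetric ears: 1; lateral line: 1; ocelli absent: 1.
Total = 5.

5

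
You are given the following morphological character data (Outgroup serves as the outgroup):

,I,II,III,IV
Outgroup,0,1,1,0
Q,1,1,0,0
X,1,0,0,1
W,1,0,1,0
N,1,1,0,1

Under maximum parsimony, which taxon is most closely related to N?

Character polarity is set by the outgroup: the derived state is whichever differs from the outgroup's state, so for II, III the derived state is '0', and for the remaining characters it is '1'.
I (derived state '1') is shared by all ingroup taxa — unites the whole ingroup.
II (state '0') occurs in W and X but conflicts with the nesting implied by the other characters — most parsimoniously interpreted as homoplasy.
III (derived state '0') is shared by N, Q, and X — a synapomorphy uniting that clade.
IV (derived state '1') is shared by N and X — a synapomorphy uniting that clade.
Most parsimonious ingroup topology: ((Q,(X,N)),W).
N and X form a cherry on this tree, so they are sister taxa.

X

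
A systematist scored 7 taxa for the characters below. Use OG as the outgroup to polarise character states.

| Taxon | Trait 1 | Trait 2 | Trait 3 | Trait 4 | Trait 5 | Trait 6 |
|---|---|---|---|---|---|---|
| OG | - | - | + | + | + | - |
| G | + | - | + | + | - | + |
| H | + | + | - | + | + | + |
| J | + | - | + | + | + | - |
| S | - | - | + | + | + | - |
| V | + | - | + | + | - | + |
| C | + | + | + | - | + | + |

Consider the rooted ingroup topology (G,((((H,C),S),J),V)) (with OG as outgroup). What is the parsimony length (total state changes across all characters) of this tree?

Map each character onto (G,((((H,C),S),J),V)) (rooted by OG) and count the minimum state changes it requires (Fitch parsimony):
Trait 1: 2; Trait 2: 1; Trait 3: 1; Trait 4: 1; Trait 5: 2; Trait 6: 3.
Total tree length = 10.

10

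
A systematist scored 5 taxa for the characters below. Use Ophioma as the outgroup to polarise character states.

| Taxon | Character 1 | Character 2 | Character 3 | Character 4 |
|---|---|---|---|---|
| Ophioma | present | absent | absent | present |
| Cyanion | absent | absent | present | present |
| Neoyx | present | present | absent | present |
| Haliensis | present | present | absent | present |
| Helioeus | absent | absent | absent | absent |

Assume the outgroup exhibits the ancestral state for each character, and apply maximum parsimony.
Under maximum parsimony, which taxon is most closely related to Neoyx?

Character polarity is set by the outgroup: the derived state is whichever differs from the outgroup's state, so for Character 1, Character 4 the derived state is 'absent', and for the remaining characters it is 'present'.
Character 1: derived state 'absent' in Cyanion and Helioeus only — synapomorphy for {Cyanion, Helioeus}.
Character 2: derived state 'present' in Haliensis and Neoyx only — synapomorphy for {Haliensis, Neoyx}.
Character 3: derived state 'present' in Cyanion only — an autapomorphy, so it tells us nothing about relationships among taxa.
Character 4: derived state 'absent' in Helioeus only — an autapomorphy, so it tells us nothing about relationships among taxa.
Most parsimonious ingroup topology: ((Cyanion,Helioeus),(Neoyx,Haliensis)).
Neoyx and Haliensis form a cherry on this tree, so they are sister taxa.

Haliensis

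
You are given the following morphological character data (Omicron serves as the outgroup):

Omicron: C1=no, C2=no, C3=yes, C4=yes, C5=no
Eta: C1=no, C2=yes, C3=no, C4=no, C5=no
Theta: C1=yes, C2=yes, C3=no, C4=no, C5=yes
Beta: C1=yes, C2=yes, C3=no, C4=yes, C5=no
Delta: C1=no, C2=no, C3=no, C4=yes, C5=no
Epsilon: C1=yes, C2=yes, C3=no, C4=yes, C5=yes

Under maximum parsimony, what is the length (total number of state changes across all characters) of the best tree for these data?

Character polarity is set by the outgroup: the derived state is whichever differs from the outgroup's state, so for C3, C4 the derived state is 'no', and for the remaining characters it is 'yes'.
C1: derived state 'yes' in Beta, Epsilon, and Theta only — synapomorphy for {Beta, Epsilon, Theta}.
Only Beta, Epsilon, Eta, and Theta show the derived state 'yes' for C2, supporting them as a clade.
All ingroup taxa share the derived state 'no' for C3; it defines the ingroup but does not resolve relationships within it.
C4 (state 'no') occurs in Eta and Theta but conflicts with the nesting implied by the other characters — most parsimoniously interpreted as homoplasy.
Only Epsilon and Theta show the derived state 'yes' for C5, supporting them as a clade.
Most parsimonious ingroup topology: ((Eta,((Theta,Epsilon),Beta)),Delta).
Changes per character on this tree: C1: 1; C2: 1; C3: 1; C4: 2; C5: 1.
Total = 6.

6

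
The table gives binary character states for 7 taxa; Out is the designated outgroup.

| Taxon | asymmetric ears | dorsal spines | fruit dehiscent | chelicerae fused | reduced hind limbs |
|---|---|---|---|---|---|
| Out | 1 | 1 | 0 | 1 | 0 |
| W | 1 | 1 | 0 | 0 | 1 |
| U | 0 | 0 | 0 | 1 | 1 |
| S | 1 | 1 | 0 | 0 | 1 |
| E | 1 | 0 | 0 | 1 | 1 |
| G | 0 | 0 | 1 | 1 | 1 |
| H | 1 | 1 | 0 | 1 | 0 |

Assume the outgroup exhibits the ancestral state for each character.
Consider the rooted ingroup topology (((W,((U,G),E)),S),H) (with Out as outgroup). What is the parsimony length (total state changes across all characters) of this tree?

6

Map each character onto (((W,((U,G),E)),S),H) (rooted by Out) and count the minimum state changes it requires (Fitch parsimony):
asymmetric ears: 1; dorsal spines: 1; fruit dehiscent: 1; chelicerae fused: 2; reduced hind limbs: 1.
Total tree length = 6.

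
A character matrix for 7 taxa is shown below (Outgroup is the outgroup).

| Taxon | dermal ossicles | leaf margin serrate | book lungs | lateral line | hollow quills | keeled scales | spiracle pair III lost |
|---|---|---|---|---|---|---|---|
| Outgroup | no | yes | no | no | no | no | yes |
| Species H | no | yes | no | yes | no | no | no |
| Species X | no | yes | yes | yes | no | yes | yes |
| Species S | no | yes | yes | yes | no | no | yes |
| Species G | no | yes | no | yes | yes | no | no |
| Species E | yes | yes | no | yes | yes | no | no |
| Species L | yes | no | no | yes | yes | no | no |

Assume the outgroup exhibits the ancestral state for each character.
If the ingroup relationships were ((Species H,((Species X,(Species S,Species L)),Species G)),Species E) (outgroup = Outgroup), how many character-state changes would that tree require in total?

13

Map each character onto ((Species H,((Species X,(Species S,Species L)),Species G)),Species E) (rooted by Outgroup) and count the minimum state changes it requires (Fitch parsimony):
dermal ossicles: 2; leaf margin serrate: 1; book lungs: 2; lateral line: 1; hollow quills: 3; keeled scales: 1; spiracle pair III lost: 3.
Total tree length = 13.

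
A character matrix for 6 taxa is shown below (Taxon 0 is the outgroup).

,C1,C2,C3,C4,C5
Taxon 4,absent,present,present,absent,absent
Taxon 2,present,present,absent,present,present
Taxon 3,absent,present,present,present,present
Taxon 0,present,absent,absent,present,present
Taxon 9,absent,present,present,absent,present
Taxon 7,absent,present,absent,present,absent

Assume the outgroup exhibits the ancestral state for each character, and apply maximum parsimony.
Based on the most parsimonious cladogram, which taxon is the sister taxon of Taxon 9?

Taxon 4

Character polarity is set by the outgroup: the derived state is whichever differs from the outgroup's state, so for C1, C4, C5 the derived state is 'absent', and for the remaining characters it is 'present'.
C1: derived state 'absent' in Taxon 3, Taxon 4, Taxon 7, and Taxon 9 only — synapomorphy for {Taxon 3, Taxon 4, Taxon 7, Taxon 9}.
All ingroup taxa share the derived state 'present' for C2; it defines the ingroup but does not resolve relationships within it.
Only Taxon 3, Taxon 4, and Taxon 9 show the derived state 'present' for C3, supporting them as a clade.
Only Taxon 4 and Taxon 9 show the derived state 'absent' for C4, supporting them as a clade.
C5 groups Taxon 4 and Taxon 7, which is incompatible with the clades supported by the remaining characters; treating it as convergent (homoplasy) costs fewer steps than any alternative tree.
Most parsimonious ingroup topology: ((((Taxon 9,Taxon 4),Taxon 3),Taxon 7),Taxon 2).
Taxon 9 and Taxon 4 form a cherry on this tree, so they are sister taxa.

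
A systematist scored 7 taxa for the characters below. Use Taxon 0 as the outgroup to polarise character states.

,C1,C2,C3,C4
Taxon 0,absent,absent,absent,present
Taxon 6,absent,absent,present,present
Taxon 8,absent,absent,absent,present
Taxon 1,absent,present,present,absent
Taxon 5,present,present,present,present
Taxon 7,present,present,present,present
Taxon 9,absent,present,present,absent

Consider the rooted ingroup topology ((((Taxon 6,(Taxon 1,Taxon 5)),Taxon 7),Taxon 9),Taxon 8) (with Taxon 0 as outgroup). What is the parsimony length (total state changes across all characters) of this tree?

7

Map each character onto ((((Taxon 6,(Taxon 1,Taxon 5)),Taxon 7),Taxon 9),Taxon 8) (rooted by Taxon 0) and count the minimum state changes it requires (Fitch parsimony):
C1: 2; C2: 2; C3: 1; C4: 2.
Total tree length = 7.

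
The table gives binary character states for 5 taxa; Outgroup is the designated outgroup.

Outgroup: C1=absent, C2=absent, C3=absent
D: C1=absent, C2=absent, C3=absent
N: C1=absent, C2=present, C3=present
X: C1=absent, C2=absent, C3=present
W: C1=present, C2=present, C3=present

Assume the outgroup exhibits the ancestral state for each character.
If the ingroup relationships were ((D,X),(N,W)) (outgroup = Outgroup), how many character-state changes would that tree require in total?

Map each character onto ((D,X),(N,W)) (rooted by Outgroup) and count the minimum state changes it requires (Fitch parsimony):
C1: 1; C2: 1; C3: 2.
Total tree length = 4.

4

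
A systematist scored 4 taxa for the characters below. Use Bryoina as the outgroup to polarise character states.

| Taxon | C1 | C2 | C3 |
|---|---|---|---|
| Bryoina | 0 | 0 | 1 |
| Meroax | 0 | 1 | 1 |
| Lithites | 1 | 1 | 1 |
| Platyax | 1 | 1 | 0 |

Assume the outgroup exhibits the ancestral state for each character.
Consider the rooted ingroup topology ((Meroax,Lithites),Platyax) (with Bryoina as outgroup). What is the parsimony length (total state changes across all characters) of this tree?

4

Map each character onto ((Meroax,Lithites),Platyax) (rooted by Bryoina) and count the minimum state changes it requires (Fitch parsimony):
C1: 2; C2: 1; C3: 1.
Total tree length = 4.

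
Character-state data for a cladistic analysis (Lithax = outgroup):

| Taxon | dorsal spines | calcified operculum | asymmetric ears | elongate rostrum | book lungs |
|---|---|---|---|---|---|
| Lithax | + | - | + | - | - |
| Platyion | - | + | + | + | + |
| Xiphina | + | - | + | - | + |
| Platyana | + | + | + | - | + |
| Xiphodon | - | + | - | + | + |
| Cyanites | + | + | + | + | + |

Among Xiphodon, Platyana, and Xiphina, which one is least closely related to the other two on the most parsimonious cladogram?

Xiphina

Character polarity is set by the outgroup: the derived state is whichever differs from the outgroup's state, so for dorsal spines, asymmetric ears the derived state is '-', and for the remaining characters it is '+'.
dorsal spines (derived state '-') is shared by Platyion and Xiphodon — a synapomorphy uniting that clade.
Only Cyanites, Platyana, Platyion, and Xiphodon show the derived state '+' for calcified operculum, supporting them as a clade.
asymmetric ears: derived state '-' in Xiphodon only — an autapomorphy, so it tells us nothing about relationships among taxa.
Only Cyanites, Platyion, and Xiphodon show the derived state '+' for elongate rostrum, supporting them as a clade.
book lungs (derived state '+') is shared by all ingroup taxa — unites the whole ingroup.
Most parsimonious ingroup topology: ((((Platyion,Xiphodon),Cyanites),Platyana),Xiphina).
Platyana and Xiphodon share a more recent common ancestor with each other than either does with Xiphina, so Xiphina is the least closely related of the three.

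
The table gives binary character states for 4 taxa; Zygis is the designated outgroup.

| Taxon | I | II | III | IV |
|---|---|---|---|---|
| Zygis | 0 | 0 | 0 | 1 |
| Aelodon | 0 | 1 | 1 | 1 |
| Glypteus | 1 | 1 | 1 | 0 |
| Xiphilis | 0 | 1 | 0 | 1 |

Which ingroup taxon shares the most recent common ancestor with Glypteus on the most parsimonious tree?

Aelodon

Character polarity is set by the outgroup: the derived state is whichever differs from the outgroup's state, so for IV the derived state is '0', and for the remaining characters it is '1'.
I: derived state '1' in Glypteus only — an autapomorphy, so it tells us nothing about relationships among taxa.
II (derived state '1') is shared by all ingroup taxa — unites the whole ingroup.
III: derived state '1' in Aelodon and Glypteus only — synapomorphy for {Aelodon, Glypteus}.
IV: derived state '0' in Glypteus only — an autapomorphy, so it tells us nothing about relationships among taxa.
Most parsimonious ingroup topology: ((Aelodon,Glypteus),Xiphilis).
Glypteus and Aelodon form a cherry on this tree, so they are sister taxa.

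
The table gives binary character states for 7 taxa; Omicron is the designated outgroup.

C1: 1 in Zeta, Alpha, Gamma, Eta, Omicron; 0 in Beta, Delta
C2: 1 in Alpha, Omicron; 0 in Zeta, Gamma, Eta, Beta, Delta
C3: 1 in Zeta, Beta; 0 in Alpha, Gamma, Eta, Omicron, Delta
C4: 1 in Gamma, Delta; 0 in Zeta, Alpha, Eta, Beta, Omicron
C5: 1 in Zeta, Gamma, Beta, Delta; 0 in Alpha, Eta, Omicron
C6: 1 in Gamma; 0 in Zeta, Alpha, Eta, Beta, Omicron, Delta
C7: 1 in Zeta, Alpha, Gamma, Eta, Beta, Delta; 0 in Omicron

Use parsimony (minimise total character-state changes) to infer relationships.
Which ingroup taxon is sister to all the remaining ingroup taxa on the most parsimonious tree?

Character polarity is set by the outgroup: the derived state is whichever differs from the outgroup's state, so for C1, C2 the derived state is '0', and for the remaining characters it is '1'.
C1 groups Beta and Delta, which is incompatible with the clades supported by the remaining characters; treating it as convergent (homoplasy) costs fewer steps than any alternative tree.
C2 (derived state '0') is shared by Beta, Delta, Eta, Gamma, and Zeta — a synapomorphy uniting that clade.
C3: derived state '1' in Beta and Zeta only — synapomorphy for {Beta, Zeta}.
C4 (derived state '1') is shared by Delta and Gamma — a synapomorphy uniting that clade.
C5 (derived state '1') is shared by Beta, Delta, Gamma, and Zeta — a synapomorphy uniting that clade.
C6: derived state '1' in Gamma only — an autapomorphy, so it tells us nothing about relationships among taxa.
All ingroup taxa share the derived state '1' for C7; it defines the ingroup but does not resolve relationships within it.
Most parsimonious ingroup topology: ((((Gamma,Delta),(Beta,Zeta)),Eta),Alpha).
Alpha is sister to the clade containing all other ingroup taxa, so it is the earliest-diverging (most basal) ingroup lineage.

Alpha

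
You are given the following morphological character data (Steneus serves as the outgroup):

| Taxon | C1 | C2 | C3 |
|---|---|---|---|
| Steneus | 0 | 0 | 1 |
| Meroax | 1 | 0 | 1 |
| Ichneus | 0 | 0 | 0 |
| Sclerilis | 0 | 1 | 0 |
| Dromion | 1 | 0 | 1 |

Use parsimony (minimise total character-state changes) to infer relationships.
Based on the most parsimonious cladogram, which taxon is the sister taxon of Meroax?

Dromion

Character polarity is set by the outgroup: the derived state is whichever differs from the outgroup's state, so for C3 the derived state is '0', and for the remaining characters it is '1'.
C1 (derived state '1') is shared by Dromion and Meroax — a synapomorphy uniting that clade.
C2: derived state '1' in Sclerilis only — an autapomorphy, so it tells us nothing about relationships among taxa.
C3 (derived state '0') is shared by Ichneus and Sclerilis — a synapomorphy uniting that clade.
Most parsimonious ingroup topology: ((Meroax,Dromion),(Ichneus,Sclerilis)).
Meroax and Dromion form a cherry on this tree, so they are sister taxa.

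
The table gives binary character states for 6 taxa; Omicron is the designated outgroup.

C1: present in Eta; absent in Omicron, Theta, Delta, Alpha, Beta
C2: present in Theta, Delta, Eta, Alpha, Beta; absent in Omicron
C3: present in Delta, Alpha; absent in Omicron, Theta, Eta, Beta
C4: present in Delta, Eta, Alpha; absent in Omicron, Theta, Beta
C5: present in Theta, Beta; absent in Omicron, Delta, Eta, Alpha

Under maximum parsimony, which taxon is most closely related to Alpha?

The outgroup has state 'absent' for every character, so 'present' is the derived state throughout.
C1: derived state 'present' in Eta only — an autapomorphy, so it tells us nothing about relationships among taxa.
All ingroup taxa share the derived state 'present' for C2; it defines the ingroup but does not resolve relationships within it.
C3: derived state 'present' in Alpha and Delta only — synapomorphy for {Alpha, Delta}.
C4 (derived state 'present') is shared by Alpha, Delta, and Eta — a synapomorphy uniting that clade.
Only Beta and Theta show the derived state 'present' for C5, supporting them as a clade.
Most parsimonious ingroup topology: ((Theta,Beta),((Delta,Alpha),Eta)).
Alpha and Delta form a cherry on this tree, so they are sister taxa.

Delta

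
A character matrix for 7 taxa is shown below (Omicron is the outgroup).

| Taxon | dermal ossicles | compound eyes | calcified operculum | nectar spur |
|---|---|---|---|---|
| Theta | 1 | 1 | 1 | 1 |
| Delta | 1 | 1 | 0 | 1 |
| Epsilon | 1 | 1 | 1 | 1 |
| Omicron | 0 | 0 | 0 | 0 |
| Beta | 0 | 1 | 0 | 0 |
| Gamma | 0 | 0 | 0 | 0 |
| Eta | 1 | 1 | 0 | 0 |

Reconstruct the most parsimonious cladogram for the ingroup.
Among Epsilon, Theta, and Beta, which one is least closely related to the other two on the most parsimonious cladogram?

Beta

The outgroup has state '0' for every character, so '1' is the derived state throughout.
dermal ossicles: derived state '1' in Delta, Epsilon, Eta, and Theta only — synapomorphy for {Delta, Epsilon, Eta, Theta}.
compound eyes (derived state '1') is shared by Beta, Delta, Epsilon, Eta, and Theta — a synapomorphy uniting that clade.
Only Epsilon and Theta show the derived state '1' for calcified operculum, supporting them as a clade.
nectar spur: derived state '1' in Delta, Epsilon, and Theta only — synapomorphy for {Delta, Epsilon, Theta}.
Most parsimonious ingroup topology: (Gamma,((((Epsilon,Theta),Delta),Eta),Beta)).
Theta and Epsilon share a more recent common ancestor with each other than either does with Beta, so Beta is the least closely related of the three.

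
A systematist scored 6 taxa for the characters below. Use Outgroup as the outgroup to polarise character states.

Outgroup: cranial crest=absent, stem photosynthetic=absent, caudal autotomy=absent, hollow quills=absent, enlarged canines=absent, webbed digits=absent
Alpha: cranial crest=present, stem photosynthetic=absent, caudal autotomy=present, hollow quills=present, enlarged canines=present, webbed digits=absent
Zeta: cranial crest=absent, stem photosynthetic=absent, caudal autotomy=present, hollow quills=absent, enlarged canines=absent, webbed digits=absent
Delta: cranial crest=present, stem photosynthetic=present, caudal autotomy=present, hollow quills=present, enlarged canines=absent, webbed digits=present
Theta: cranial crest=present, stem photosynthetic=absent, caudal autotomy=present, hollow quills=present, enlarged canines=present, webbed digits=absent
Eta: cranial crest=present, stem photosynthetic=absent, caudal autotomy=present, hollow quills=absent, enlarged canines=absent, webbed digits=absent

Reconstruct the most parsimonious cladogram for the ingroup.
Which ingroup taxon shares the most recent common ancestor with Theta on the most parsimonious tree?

Alpha

The outgroup has state 'absent' for every character, so 'present' is the derived state throughout.
cranial crest: derived state 'present' in Alpha, Delta, Eta, and Theta only — synapomorphy for {Alpha, Delta, Eta, Theta}.
stem photosynthetic (derived state 'present') is unique to Delta (autapomorphy; uninformative for grouping).
All ingroup taxa share the derived state 'present' for caudal autotomy; it defines the ingroup but does not resolve relationships within it.
hollow quills (derived state 'present') is shared by Alpha, Delta, and Theta — a synapomorphy uniting that clade.
enlarged canines (derived state 'present') is shared by Alpha and Theta — a synapomorphy uniting that clade.
webbed digits (derived state 'present') is unique to Delta (autapomorphy; uninformative for grouping).
Most parsimonious ingroup topology: ((((Alpha,Theta),Delta),Eta),Zeta).
Theta and Alpha form a cherry on this tree, so they are sister taxa.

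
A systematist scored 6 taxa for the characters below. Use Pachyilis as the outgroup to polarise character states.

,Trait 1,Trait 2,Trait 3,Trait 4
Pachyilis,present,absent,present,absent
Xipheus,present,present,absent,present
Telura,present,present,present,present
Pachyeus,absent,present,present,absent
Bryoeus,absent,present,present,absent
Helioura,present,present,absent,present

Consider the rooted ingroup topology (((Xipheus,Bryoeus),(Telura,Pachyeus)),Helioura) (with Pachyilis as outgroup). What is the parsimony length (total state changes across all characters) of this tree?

Map each character onto (((Xipheus,Bryoeus),(Telura,Pachyeus)),Helioura) (rooted by Pachyilis) and count the minimum state changes it requires (Fitch parsimony):
Trait 1: 2; Trait 2: 1; Trait 3: 2; Trait 4: 3.
Total tree length = 8.

8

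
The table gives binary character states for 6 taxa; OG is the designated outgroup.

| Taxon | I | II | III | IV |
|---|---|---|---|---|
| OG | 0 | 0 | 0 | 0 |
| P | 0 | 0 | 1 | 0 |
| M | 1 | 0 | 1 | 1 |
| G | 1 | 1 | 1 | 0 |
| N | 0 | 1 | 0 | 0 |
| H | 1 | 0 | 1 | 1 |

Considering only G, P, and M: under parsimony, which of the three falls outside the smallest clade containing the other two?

P

The outgroup has state '0' for every character, so '1' is the derived state throughout.
I (derived state '1') is shared by G, H, and M — a synapomorphy uniting that clade.
II groups G and N, which is incompatible with the clades supported by the remaining characters; treating it as convergent (homoplasy) costs fewer steps than any alternative tree.
III (derived state '1') is shared by G, H, M, and P — a synapomorphy uniting that clade.
IV (derived state '1') is shared by H and M — a synapomorphy uniting that clade.
Most parsimonious ingroup topology: ((P,((M,H),G)),N).
M and G share a more recent common ancestor with each other than either does with P, so P is the least closely related of the three.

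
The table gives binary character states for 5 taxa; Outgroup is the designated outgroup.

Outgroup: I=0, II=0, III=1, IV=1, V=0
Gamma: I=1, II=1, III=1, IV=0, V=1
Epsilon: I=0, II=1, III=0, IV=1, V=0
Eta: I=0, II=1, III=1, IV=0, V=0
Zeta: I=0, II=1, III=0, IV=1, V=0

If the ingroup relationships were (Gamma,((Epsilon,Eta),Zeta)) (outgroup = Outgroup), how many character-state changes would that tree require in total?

7

Map each character onto (Gamma,((Epsilon,Eta),Zeta)) (rooted by Outgroup) and count the minimum state changes it requires (Fitch parsimony):
I: 1; II: 1; III: 2; IV: 2; V: 1.
Total tree length = 7.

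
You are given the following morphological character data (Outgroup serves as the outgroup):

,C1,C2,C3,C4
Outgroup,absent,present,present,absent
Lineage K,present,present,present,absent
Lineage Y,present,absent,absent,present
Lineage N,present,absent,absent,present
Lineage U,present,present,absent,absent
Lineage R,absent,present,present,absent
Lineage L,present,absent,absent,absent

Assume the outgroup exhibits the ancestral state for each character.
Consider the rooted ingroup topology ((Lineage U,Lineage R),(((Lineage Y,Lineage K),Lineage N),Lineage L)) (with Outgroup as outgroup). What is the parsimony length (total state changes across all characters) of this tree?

Map each character onto ((Lineage U,Lineage R),(((Lineage Y,Lineage K),Lineage N),Lineage L)) (rooted by Outgroup) and count the minimum state changes it requires (Fitch parsimony):
C1: 2; C2: 2; C3: 3; C4: 2.
Total tree length = 9.

9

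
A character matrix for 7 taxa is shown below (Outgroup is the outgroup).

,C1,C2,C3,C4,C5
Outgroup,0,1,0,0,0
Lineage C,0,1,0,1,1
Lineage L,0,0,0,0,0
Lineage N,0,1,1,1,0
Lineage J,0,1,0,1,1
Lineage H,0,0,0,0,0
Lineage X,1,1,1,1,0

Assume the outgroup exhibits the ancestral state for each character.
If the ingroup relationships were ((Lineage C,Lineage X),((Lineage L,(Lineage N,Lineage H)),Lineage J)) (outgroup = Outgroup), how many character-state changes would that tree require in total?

Map each character onto ((Lineage C,Lineage X),((Lineage L,(Lineage N,Lineage H)),Lineage J)) (rooted by Outgroup) and count the minimum state changes it requires (Fitch parsimony):
C1: 1; C2: 2; C3: 2; C4: 3; C5: 2.
Total tree length = 10.

10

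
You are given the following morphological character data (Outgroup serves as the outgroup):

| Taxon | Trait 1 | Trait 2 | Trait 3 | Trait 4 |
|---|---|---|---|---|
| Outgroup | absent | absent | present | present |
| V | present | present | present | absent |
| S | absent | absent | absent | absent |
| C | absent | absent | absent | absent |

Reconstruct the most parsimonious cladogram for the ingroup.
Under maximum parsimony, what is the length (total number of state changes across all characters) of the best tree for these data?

Character polarity is set by the outgroup: the derived state is whichever differs from the outgroup's state, so for Trait 3, Trait 4 the derived state is 'absent', and for the remaining characters it is 'present'.
Trait 1 (derived state 'present') is unique to V (autapomorphy; uninformative for grouping).
Trait 2 (derived state 'present') is unique to V (autapomorphy; uninformative for grouping).
Only C and S show the derived state 'absent' for Trait 3, supporting them as a clade.
All ingroup taxa share the derived state 'absent' for Trait 4; it defines the ingroup but does not resolve relationships within it.
Most parsimonious ingroup topology: (V,(S,C)).
Changes per character on this tree: Trait 1: 1; Trait 2: 1; Trait 3: 1; Trait 4: 1.
Total = 4.

4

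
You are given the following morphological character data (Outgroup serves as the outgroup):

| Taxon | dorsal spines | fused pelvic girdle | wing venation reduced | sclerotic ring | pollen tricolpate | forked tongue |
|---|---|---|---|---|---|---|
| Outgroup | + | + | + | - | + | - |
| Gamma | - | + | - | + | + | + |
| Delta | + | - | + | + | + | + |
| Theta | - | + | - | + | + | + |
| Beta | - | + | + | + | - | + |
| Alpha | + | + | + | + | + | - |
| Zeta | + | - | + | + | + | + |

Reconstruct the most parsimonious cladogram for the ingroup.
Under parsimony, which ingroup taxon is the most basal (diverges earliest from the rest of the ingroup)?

Character polarity is set by the outgroup: the derived state is whichever differs from the outgroup's state, so for dorsal spines, fused pelvic girdle, wing venation reduced, pollen tricolpate the derived state is '-', and for the remaining characters it is '+'.
dorsal spines (derived state '-') is shared by Beta, Gamma, and Theta — a synapomorphy uniting that clade.
fused pelvic girdle (derived state '-') is shared by Delta and Zeta — a synapomorphy uniting that clade.
Only Gamma and Theta show the derived state '-' for wing venation reduced, supporting them as a clade.
sclerotic ring (derived state '+') is shared by all ingroup taxa — unites the whole ingroup.
pollen tricolpate: derived state '-' in Beta only — an autapomorphy, so it tells us nothing about relationships among taxa.
forked tongue: derived state '+' in Beta, Delta, Gamma, Theta, and Zeta only — synapomorphy for {Beta, Delta, Gamma, Theta, Zeta}.
Most parsimonious ingroup topology: ((((Gamma,Theta),Beta),(Delta,Zeta)),Alpha).
Alpha is sister to the clade containing all other ingroup taxa, so it is the earliest-diverging (most basal) ingroup lineage.

Alpha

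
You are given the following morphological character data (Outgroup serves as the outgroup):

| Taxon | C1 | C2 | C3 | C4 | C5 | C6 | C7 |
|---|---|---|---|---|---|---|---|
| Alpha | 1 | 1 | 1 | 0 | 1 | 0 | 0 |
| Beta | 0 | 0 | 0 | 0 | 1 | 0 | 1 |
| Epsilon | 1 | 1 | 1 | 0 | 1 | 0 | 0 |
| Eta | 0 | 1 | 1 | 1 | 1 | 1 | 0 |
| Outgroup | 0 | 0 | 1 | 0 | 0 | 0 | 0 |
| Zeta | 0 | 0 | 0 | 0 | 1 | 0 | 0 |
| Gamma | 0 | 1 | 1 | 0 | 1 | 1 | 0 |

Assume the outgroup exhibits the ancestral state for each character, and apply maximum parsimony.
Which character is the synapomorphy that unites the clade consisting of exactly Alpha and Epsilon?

Character polarity is set by the outgroup: the derived state is whichever differs from the outgroup's state, so for C3 the derived state is '0', and for the remaining characters it is '1'.
C1 (derived state '1') is shared by Alpha and Epsilon — a synapomorphy uniting that clade.
Only Alpha, Epsilon, Eta, and Gamma show the derived state '1' for C2, supporting them as a clade.
C3: derived state '0' in Beta and Zeta only — synapomorphy for {Beta, Zeta}.
C4 (derived state '1') is unique to Eta (autapomorphy; uninformative for grouping).
All ingroup taxa share the derived state '1' for C5; it defines the ingroup but does not resolve relationships within it.
Only Eta and Gamma show the derived state '1' for C6, supporting them as a clade.
C7 (derived state '1') is unique to Beta (autapomorphy; uninformative for grouping).
Most parsimonious ingroup topology: ((Beta,Zeta),((Epsilon,Alpha),(Eta,Gamma))).
The clade {Alpha, Epsilon} is supported by C1: its derived state '1' occurs in exactly those taxa and in no other taxon (including the outgroup).

C1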